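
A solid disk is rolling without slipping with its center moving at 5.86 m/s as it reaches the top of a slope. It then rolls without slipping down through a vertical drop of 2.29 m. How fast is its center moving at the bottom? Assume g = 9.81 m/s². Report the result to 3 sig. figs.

v ≈ 8.02 m/s

Here I = (1/2)MR², so the shape factor k = I/(MR²) = 0.5.
Pure rolling means v = ωR; then KE = ½Mv² + ½I(v/R)² = ½(1+k)Mv² = (3/4)Mv².
Energy conservation: (3/4)Mv₀² + Mgh = (3/4)Mv², so v² = v₀² + 2gh/(1+k).
v = √(5.86² + 2×9.81×2.29/1.5) = √64.29 ≈ 8.02 m/s.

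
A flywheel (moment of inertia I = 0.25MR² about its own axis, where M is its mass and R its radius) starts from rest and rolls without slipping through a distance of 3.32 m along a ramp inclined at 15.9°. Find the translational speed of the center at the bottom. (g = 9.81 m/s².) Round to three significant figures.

With I = 0.25MR², the ratio k = I/(MR²) is 0.25.
The rolling condition ω = v/R makes the rotational term ½I(v/R)² = ½kMv², so KE_total = ½(1+k)Mv² = (5/8)Mv².
The vertical drop is h = L sinθ = 3.32 × sin15.9° = 0.9095 m.
Setting Mgh = (5/8)Mv² gives v = √(2gh/(1+k)) = √(2·9.81·0.9095/1.25) ≈ 3.78 m/s.

v ≈ 3.78 m/s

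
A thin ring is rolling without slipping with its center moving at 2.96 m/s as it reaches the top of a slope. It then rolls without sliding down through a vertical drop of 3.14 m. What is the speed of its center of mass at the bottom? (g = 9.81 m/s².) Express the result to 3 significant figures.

v ≈ 6.29 m/s

The moment of inertia is MR², giving k ≡ I/(MR²) = 1.
The rolling condition ω = v/R makes the rotational term ½I(v/R)² = ½kMv², so KE_total = ½(1+k)Mv² = Mv².
Conserving energy between top and bottom: Mv² = Mv₀² + Mgh, hence v² = v₀² + 2gh/(1+k).
v = √(2.96² + 2×9.81×3.14/2) = √39.57 ≈ 6.29 m/s.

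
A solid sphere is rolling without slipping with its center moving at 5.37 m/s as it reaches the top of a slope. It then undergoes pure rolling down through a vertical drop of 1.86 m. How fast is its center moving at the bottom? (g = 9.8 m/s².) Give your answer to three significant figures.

v ≈ 7.41 m/s

For this body I = (2/5)MR², i.e. k = I/(MR²) = 0.4.
Since it rolls without slipping, ω = v/R and KE = ½Mv² + ½Iω² = ½(1+k)Mv² = (7/10)Mv².
Conserving energy between top and bottom: (7/10)Mv² = (7/10)Mv₀² + Mgh, hence v² = v₀² + 2gh/(1+k).
v = √(5.37² + 2×9.8×1.86/1.4) = √54.88 ≈ 7.41 m/s.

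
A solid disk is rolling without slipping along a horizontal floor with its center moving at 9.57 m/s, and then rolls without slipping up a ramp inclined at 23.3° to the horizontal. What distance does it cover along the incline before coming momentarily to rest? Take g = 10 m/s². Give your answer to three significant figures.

The moment of inertia is (1/2)MR², giving k ≡ I/(MR²) = 0.5.
The rolling condition ω = v/R makes the rotational term ½I(v/R)² = ½kMv², so KE_total = ½(1+k)Mv² = (3/4)Mv².
Setting this equal to Mgh gives the vertical rise h = (1+k)v₀²/(2g) = 1.5×9.57²/(2×10) = 6.869 m.
The distance along the slope is d = h/sinθ = 6.869/sin23.3° ≈ 17.4 m.

d ≈ 17.4 m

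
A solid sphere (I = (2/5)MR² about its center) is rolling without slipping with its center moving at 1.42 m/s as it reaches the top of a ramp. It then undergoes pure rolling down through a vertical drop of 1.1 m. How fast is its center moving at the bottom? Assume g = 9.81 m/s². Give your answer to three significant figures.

Here I = (2/5)MR², so the shape factor k = I/(MR²) = 0.4.
Since it rolls without slipping, ω = v/R and KE = ½Mv² + ½Iω² = ½(1+k)Mv² = (7/10)Mv².
Conserving energy between top and bottom: (7/10)Mv² = (7/10)Mv₀² + Mgh, hence v² = v₀² + 2gh/(1+k).
v = √(1.42² + 2×9.81×1.1/1.4) = √17.43 ≈ 4.18 m/s.

v ≈ 4.18 m/s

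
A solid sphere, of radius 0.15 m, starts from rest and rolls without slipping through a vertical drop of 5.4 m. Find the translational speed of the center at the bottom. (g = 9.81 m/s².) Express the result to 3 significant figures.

Here I = (2/5)MR², so the shape factor k = I/(MR²) = 0.4.
Pure rolling means v = ωR; then KE = ½Mv² + ½I(v/R)² = ½(1+k)Mv² = (7/10)Mv².
Energy conservation: Mgh = (7/10)Mv², so v = √(2gh/(1+k)) = √(2 × 9.81 × 5.4 / 1.4) ≈ 8.70 m/s.

v ≈ 8.70 m/s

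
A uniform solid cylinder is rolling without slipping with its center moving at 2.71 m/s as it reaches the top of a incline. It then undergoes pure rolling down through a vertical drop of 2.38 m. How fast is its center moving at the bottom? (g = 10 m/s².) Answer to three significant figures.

The moment of inertia is (1/2)MR², giving k ≡ I/(MR²) = 0.5.
Rolling without slipping gives ω = v/R, so the total kinetic energy is ½Mv² + ½Iω² = ½(1+k)Mv² = (3/4)Mv².
Conserving energy between top and bottom: (3/4)Mv² = (3/4)Mv₀² + Mgh, hence v² = v₀² + 2gh/(1+k).
v = √(2.71² + 2×10×2.38/1.5) = √39.08 ≈ 6.25 m/s.

v ≈ 6.25 m/s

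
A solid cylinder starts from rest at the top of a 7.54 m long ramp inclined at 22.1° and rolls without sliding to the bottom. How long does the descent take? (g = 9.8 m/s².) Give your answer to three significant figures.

t ≈ 2.48 s

For this body I = (1/2)MR², i.e. k = I/(MR²) = 0.5.
Newton's second law down the slope: Mg sinθ − f = Ma. The torque equation fR = Iα (with α = a/R) gives f = kMa.
Hence a = g sinθ/(1+k) = 9.8×sin22.1°/1.5 = 2.458 m/s².
Starting from rest, L = ½at², so t = √(2L/a) = √(2×7.54/2.458) ≈ 2.48 s.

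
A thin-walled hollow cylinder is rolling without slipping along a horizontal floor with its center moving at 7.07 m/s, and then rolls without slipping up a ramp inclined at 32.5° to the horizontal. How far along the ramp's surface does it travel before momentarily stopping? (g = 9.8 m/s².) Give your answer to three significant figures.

d ≈ 9.49 m

For this body I = MR², i.e. k = I/(MR²) = 1.
The rolling condition ω = v/R makes the rotational term ½I(v/R)² = ½kMv², so KE_total = ½(1+k)Mv² = Mv².
Setting this equal to Mgh gives the vertical rise h = (1+k)v₀²/(2g) = 2×7.07²/(2×9.8) = 5.101 m.
Along the incline, d = h/sinθ = 5.101/sin32.5° ≈ 9.49 m.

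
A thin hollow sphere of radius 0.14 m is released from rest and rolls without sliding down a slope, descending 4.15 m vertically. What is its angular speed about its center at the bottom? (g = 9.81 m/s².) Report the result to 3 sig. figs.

ω ≈ 49.9 rad/s

For this body I = (2/3)MR², i.e. k = I/(MR²) = 2/3.
Rolling without slipping gives ω = v/R, so the total kinetic energy is ½Mv² + ½Iω² = ½(1+k)Mv² = (5/6)Mv².
Energy conservation Mgh = ½(1+k)Mv² gives v = √(2gh/(1+k)) = √(2 × 9.81 × 4.15 / 1.667) = 6.99 m/s.
Then ω = v/R = 6.99 / 0.14 ≈ 49.9 rad/s.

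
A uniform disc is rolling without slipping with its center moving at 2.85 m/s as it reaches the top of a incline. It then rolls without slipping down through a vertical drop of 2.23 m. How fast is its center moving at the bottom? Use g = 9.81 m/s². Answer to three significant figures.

With I = (1/2)MR², the ratio k = I/(MR²) is 0.5.
Rolling without slipping gives ω = v/R, so the total kinetic energy is ½Mv² + ½Iω² = ½(1+k)Mv² = (3/4)Mv².
Energy conservation: (3/4)Mv₀² + Mgh = (3/4)Mv², so v² = v₀² + 2gh/(1+k).
v = √(2.85² + 2×9.81×2.23/1.5) = √37.29 ≈ 6.11 m/s.

v ≈ 6.11 m/s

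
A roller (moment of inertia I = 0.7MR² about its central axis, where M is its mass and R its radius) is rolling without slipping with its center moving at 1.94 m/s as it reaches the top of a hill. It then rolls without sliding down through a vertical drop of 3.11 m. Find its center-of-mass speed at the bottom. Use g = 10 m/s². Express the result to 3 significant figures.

Here I = 0.7MR², so the shape factor k = I/(MR²) = 0.7.
Rolling without slipping gives ω = v/R, so the total kinetic energy is ½Mv² + ½Iω² = ½(1+k)Mv² = (17/20)Mv².
Energy conservation: (17/20)Mv₀² + Mgh = (17/20)Mv², so v² = v₀² + 2gh/(1+k).
v = √(1.94² + 2×10×3.11/1.7) = √40.35 ≈ 6.35 m/s.

v ≈ 6.35 m/s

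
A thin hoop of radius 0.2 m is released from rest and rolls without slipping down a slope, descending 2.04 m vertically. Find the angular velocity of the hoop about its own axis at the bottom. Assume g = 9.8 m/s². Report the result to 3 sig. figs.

Here I = MR², so the shape factor k = I/(MR²) = 1.
Since it rolls without slipping, ω = v/R and KE = ½Mv² + ½Iω² = ½(1+k)Mv² = Mv².
Energy conservation Mgh = ½(1+k)Mv² gives v = √(2gh/(1+k)) = √(2 × 9.8 × 2.04 / 2) = 4.471 m/s.
The angular speed follows from ω = v/R = 4.471/0.2 ≈ 22.4 rad/s.

ω ≈ 22.4 rad/s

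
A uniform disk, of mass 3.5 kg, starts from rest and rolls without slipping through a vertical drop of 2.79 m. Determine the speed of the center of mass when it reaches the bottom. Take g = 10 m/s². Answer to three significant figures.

The moment of inertia is (1/2)MR², giving k ≡ I/(MR²) = 0.5.
Since it rolls without slipping, ω = v/R and KE = ½Mv² + ½Iω² = ½(1+k)Mv² = (3/4)Mv².
Setting Mgh = (3/4)Mv² gives v = √(2gh/(1+k)) = √(2·10·2.79/1.5) ≈ 6.10 m/s.

v ≈ 6.10 m/s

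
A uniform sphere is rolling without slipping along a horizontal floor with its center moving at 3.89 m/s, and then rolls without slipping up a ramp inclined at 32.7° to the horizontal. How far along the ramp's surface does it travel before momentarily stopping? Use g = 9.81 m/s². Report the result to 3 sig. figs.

d ≈ 2.00 m

The moment of inertia is (2/5)MR², giving k ≡ I/(MR²) = 0.4.
Pure rolling means v = ωR; then KE = ½Mv² + ½I(v/R)² = ½(1+k)Mv² = (7/10)Mv².
Setting this equal to Mgh gives the vertical rise h = (1+k)v₀²/(2g) = 1.4×3.89²/(2×9.81) = 1.08 m.
Along the incline, d = h/sinθ = 1.08/sin32.7° ≈ 2.00 m.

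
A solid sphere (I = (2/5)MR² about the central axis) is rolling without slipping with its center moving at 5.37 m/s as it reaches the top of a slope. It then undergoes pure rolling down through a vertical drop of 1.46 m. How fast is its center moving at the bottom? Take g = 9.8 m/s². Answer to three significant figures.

v ≈ 7.02 m/s

With I = (2/5)MR², the ratio k = I/(MR²) is 0.4.
The rolling condition ω = v/R makes the rotational term ½I(v/R)² = ½kMv², so KE_total = ½(1+k)Mv² = (7/10)Mv².
Conserving energy between top and bottom: (7/10)Mv² = (7/10)Mv₀² + Mgh, hence v² = v₀² + 2gh/(1+k).
v = √(5.37² + 2×9.8×1.46/1.4) = √49.28 ≈ 7.02 m/s.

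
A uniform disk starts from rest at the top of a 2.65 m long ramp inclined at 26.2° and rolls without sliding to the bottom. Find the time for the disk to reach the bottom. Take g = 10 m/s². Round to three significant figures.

Here I = (1/2)MR², so the shape factor k = I/(MR²) = 0.5.
Translational: Mg sinθ − f = Ma. Rotational about the CM: fR = Iα = kMRa, so f = kMa.
Hence a = g sinθ/(1+k) = 10×sin26.2°/1.5 = 2.943 m/s².
With constant a from rest, t = √(2L/a) = √(2·2.65/2.943) ≈ 1.34 s.

t ≈ 1.34 s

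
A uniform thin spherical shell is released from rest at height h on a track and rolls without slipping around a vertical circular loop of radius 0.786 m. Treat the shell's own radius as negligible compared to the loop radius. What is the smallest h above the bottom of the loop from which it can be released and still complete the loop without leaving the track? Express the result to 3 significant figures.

For this body I = (2/3)MR², i.e. k = I/(MR²) = 2/3.
At the top, contact is just lost when gravity alone supplies the centripetal force: Mg = Mv_top²/r, i.e. v_top² = gr.
With ω = v/R, the kinetic energy at speed v is ½(1+k)Mv² = (5/6)Mv².
Energy conservation from release (height h) to the top (height 2r): Mgh = Mg(2r) + (5/6)M·gr.
Thus h_min = 2r + (1+k)r/2 = r(2 + 1.667/2) = 0.786 × 2.833 ≈ 2.23 m.

h_min ≈ 2.23 m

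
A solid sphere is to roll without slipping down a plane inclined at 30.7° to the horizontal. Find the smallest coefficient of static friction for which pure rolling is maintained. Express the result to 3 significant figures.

With I = (2/5)MR², the ratio k = I/(MR²) is 0.4.
Newton's second law down the slope: Mg sinθ − f = Ma. The torque equation fR = Iα (with α = a/R) gives f = kMa.
These give a = g sinθ/(1+k) and the required friction f = kMg sinθ/(1+k).
The normal force is N = Mg cosθ, so μ_min = f/N = k tanθ/(1+k).
μ_min = 0.4 × tan30.7° / 1.4 ≈ 0.170.

μ_min ≈ 0.170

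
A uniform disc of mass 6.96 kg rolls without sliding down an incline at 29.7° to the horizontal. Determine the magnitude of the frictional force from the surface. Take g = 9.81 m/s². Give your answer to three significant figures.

f ≈ 11.3 N

Here I = (1/2)MR², so the shape factor k = I/(MR²) = 0.5.
Along the incline Mg sinθ − f = Ma, and torque about the center fR = Iα = kMR²(a/R) gives f = kMa.
Combining, a = g sinθ/(1+k) and f = kMa = kMg sinθ/(1+k).
f = 0.5 × 6.96 × 9.81 × sin29.7° / 1.5 ≈ 11.3 N.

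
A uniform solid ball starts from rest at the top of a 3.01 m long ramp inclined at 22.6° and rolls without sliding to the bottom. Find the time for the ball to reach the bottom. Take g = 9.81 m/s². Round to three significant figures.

t ≈ 1.50 s

The moment of inertia is (2/5)MR², giving k ≡ I/(MR²) = 0.4.
Along the incline Mg sinθ − f = Ma, and torque about the center fR = Iα = kMR²(a/R) gives f = kMa.
Hence a = g sinθ/(1+k) = 9.81×sin22.6°/1.4 = 2.693 m/s².
Starting from rest, L = ½at², so t = √(2L/a) = √(2×3.01/2.693) ≈ 1.50 s.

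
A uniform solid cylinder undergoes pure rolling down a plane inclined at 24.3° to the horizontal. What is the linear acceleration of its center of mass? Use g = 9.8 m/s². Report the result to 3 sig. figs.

Here I = (1/2)MR², so the shape factor k = I/(MR²) = 0.5.
Along the incline Mg sinθ − f = Ma, and torque about the center fR = Iα = kMR²(a/R) gives f = kMa.
Eliminating f: Mg sinθ = (1+k)Ma, so a = g sinθ/(1+k) = 9.8 × sin24.3° / 1.5 ≈ 2.69 m/s².

a ≈ 2.69 m/s²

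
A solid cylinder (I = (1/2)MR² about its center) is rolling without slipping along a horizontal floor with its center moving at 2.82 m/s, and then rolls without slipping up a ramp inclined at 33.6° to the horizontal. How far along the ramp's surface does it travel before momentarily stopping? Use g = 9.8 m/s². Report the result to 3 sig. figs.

With I = (1/2)MR², the ratio k = I/(MR²) is 0.5.
The rolling condition ω = v/R makes the rotational term ½I(v/R)² = ½kMv², so KE_total = ½(1+k)Mv² = (3/4)Mv².
Setting this equal to Mgh gives the vertical rise h = (1+k)v₀²/(2g) = 1.5×2.82²/(2×9.8) = 0.6086 m.
Along the incline, d = h/sinθ = 0.6086/sin33.6° ≈ 1.10 m.

d ≈ 1.10 m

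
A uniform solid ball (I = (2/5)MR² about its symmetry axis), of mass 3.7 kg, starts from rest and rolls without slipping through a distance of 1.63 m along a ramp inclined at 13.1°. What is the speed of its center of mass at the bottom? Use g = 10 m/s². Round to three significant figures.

v ≈ 2.30 m/s

Here I = (2/5)MR², so the shape factor k = I/(MR²) = 0.4.
Pure rolling means v = ωR; then KE = ½Mv² + ½I(v/R)² = ½(1+k)Mv² = (7/10)Mv².
The vertical drop is h = L sinθ = 1.63 × sin13.1° = 0.3694 m.
Setting Mgh = (7/10)Mv² gives v = √(2gh/(1+k)) = √(2·10·0.3694/1.4) ≈ 2.30 m/s.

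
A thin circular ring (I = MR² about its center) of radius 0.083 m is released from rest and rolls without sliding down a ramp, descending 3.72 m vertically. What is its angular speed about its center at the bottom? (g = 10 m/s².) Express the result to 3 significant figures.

ω ≈ 73.5 rad/s

With I = MR², the ratio k = I/(MR²) is 1.
The rolling condition ω = v/R makes the rotational term ½I(v/R)² = ½kMv², so KE_total = ½(1+k)Mv² = Mv².
Energy conservation Mgh = ½(1+k)Mv² gives v = √(2gh/(1+k)) = √(2 × 10 × 3.72 / 2) = 6.099 m/s.
The angular speed follows from ω = v/R = 6.099/0.083 ≈ 73.5 rad/s.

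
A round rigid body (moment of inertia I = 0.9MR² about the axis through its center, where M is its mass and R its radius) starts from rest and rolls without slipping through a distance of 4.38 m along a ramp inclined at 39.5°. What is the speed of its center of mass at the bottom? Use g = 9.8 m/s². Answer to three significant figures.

For this body I = 0.9MR², i.e. k = I/(MR²) = 0.9.
Pure rolling means v = ωR; then KE = ½Mv² + ½I(v/R)² = ½(1+k)Mv² = (19/20)Mv².
The vertical drop is h = L sinθ = 4.38 × sin39.5° = 2.786 m.
Energy conservation: Mgh = (19/20)Mv², so v = √(2gh/(1+k)) = √(2 × 9.8 × 2.786 / 1.9) ≈ 5.36 m/s.

v ≈ 5.36 m/s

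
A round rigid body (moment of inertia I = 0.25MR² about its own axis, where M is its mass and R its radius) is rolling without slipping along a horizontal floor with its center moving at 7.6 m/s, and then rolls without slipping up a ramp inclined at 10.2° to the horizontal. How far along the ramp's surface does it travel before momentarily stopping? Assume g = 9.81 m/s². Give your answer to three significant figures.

Here I = 0.25MR², so the shape factor k = I/(MR²) = 0.25.
Since it rolls without slipping, ω = v/R and KE = ½Mv² + ½Iω² = ½(1+k)Mv² = (5/8)Mv².
Setting this equal to Mgh gives the vertical rise h = (1+k)v₀²/(2g) = 1.25×7.6²/(2×9.81) = 3.68 m.
Along the incline, d = h/sinθ = 3.68/sin10.2° ≈ 20.8 m.

d ≈ 20.8 m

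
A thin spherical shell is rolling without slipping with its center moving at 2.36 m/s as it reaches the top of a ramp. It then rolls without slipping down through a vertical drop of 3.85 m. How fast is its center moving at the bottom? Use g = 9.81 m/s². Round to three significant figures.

v ≈ 7.13 m/s

For this body I = (2/3)MR², i.e. k = I/(MR²) = 2/3.
Since it rolls without slipping, ω = v/R and KE = ½Mv² + ½Iω² = ½(1+k)Mv² = (5/6)Mv².
Conserving energy between top and bottom: (5/6)Mv² = (5/6)Mv₀² + Mgh, hence v² = v₀² + 2gh/(1+k).
v = √(2.36² + 2×9.81×3.85/1.667) = √50.89 ≈ 7.13 m/s.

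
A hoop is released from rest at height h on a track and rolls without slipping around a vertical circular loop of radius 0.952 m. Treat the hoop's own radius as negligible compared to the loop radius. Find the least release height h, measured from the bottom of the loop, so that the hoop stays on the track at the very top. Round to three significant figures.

The moment of inertia is MR², giving k ≡ I/(MR²) = 1.
At the top of the loop, the minimum-contact condition is Mg = Mv_top²/r, so v_top² = gr.
With ω = v/R, the kinetic energy at speed v is ½(1+k)Mv² = Mv².
Energy conservation from release (height h) to the top (height 2r): Mgh = Mg(2r) + M·gr.
Thus h_min = 2r + (1+k)r/2 = r(2 + 2/2) = 0.952 × 3 ≈ 2.86 m.

h_min ≈ 2.86 m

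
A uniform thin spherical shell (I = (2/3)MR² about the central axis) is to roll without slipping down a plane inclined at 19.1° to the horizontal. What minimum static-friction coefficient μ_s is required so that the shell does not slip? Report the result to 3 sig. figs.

μ_min ≈ 0.139

With I = (2/3)MR², the ratio k = I/(MR²) is 2/3.
Translational: Mg sinθ − f = Ma. Rotational about the CM: fR = Iα = kMRa, so f = kMa.
These give a = g sinθ/(1+k) and the required friction f = kMg sinθ/(1+k).
The normal force is N = Mg cosθ, so μ_min = f/N = k tanθ/(1+k).
μ_min = (2/3) × tan19.1° / 1.667 ≈ 0.139.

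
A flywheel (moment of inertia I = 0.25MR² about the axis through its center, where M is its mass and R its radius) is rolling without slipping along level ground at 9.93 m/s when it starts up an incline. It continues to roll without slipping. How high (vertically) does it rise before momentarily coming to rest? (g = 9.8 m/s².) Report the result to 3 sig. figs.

h ≈ 6.29 m

Here I = 0.25MR², so the shape factor k = I/(MR²) = 0.25.
Since it rolls without slipping, ω = v/R and KE = ½Mv² + ½Iω² = ½(1+k)Mv² = (5/8)Mv².
At the top the kinetic energy is zero, so (5/8)Mv₀² = Mgh.
Thus h = (1+k)v₀²/(2g) = 1.25 × 9.93² / (2 × 9.8) ≈ 6.29 m.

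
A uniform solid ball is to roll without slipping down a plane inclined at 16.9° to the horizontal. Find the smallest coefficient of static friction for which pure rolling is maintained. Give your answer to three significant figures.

Here I = (2/5)MR², so the shape factor k = I/(MR²) = 0.4.
Newton's second law down the slope: Mg sinθ − f = Ma. The torque equation fR = Iα (with α = a/R) gives f = kMa.
These give a = g sinθ/(1+k) and the required friction f = kMg sinθ/(1+k).
With N = Mg cosθ, the no-slip condition f ≤ μN gives μ_min = f/N = k tanθ/(1+k).
μ_min = 0.4 × tan16.9° / 1.4 ≈ 0.0868.

μ_min ≈ 0.0868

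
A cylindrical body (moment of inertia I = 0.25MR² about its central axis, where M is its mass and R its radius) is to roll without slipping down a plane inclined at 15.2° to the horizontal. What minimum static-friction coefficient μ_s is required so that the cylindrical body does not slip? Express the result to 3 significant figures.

μ_min ≈ 0.0543

For this body I = 0.25MR², i.e. k = I/(MR²) = 0.25.
Translational: Mg sinθ − f = Ma. Rotational about the CM: fR = Iα = kMRa, so f = kMa.
These give a = g sinθ/(1+k) and the required friction f = kMg sinθ/(1+k).
With N = Mg cosθ, the no-slip condition f ≤ μN gives μ_min = f/N = k tanθ/(1+k).
μ_min = 0.25 × tan15.2° / 1.25 ≈ 0.0543.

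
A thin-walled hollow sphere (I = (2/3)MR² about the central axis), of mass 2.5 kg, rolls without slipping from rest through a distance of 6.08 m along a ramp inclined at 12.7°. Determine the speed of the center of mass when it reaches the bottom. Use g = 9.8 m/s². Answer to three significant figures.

v ≈ 3.96 m/s

With I = (2/3)MR², the ratio k = I/(MR²) is 2/3.
Since it rolls without slipping, ω = v/R and KE = ½Mv² + ½Iω² = ½(1+k)Mv² = (5/6)Mv².
The vertical drop is h = L sinθ = 6.08 × sin12.7° = 1.337 m.
Setting Mgh = (5/6)Mv² gives v = √(2gh/(1+k)) = √(2·9.8·1.337/1.667) ≈ 3.96 m/s.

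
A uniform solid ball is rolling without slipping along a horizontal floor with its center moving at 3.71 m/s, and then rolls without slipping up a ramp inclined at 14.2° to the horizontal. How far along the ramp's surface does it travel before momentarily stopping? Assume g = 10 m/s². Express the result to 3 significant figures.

d ≈ 3.93 m

Here I = (2/5)MR², so the shape factor k = I/(MR²) = 0.4.
Pure rolling means v = ωR; then KE = ½Mv² + ½I(v/R)² = ½(1+k)Mv² = (7/10)Mv².
Setting this equal to Mgh gives the vertical rise h = (1+k)v₀²/(2g) = 1.4×3.71²/(2×10) = 0.9635 m.
Along the incline, d = h/sinθ = 0.9635/sin14.2° ≈ 3.93 m.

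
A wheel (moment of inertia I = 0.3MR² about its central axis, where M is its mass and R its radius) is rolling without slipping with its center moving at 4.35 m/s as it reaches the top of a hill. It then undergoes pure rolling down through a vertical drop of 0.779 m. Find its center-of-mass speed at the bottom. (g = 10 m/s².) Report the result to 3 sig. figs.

Here I = 0.3MR², so the shape factor k = I/(MR²) = 0.3.
The rolling condition ω = v/R makes the rotational term ½I(v/R)² = ½kMv², so KE_total = ½(1+k)Mv² = (13/20)Mv².
Energy conservation: (13/20)Mv₀² + Mgh = (13/20)Mv², so v² = v₀² + 2gh/(1+k).
v = √(4.35² + 2×10×0.779/1.3) = √30.91 ≈ 5.56 m/s.

v ≈ 5.56 m/s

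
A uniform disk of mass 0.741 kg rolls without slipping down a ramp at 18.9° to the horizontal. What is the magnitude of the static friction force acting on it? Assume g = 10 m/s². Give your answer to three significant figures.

With I = (1/2)MR², the ratio k = I/(MR²) is 0.5.
Translational: Mg sinθ − f = Ma. Rotational about the CM: fR = Iα = kMRa, so f = kMa.
Combining, a = g sinθ/(1+k) and f = kMa = kMg sinθ/(1+k).
f = 0.5 × 0.741 × 10 × sin18.9° / 1.5 ≈ 0.800 N.

f ≈ 0.800 N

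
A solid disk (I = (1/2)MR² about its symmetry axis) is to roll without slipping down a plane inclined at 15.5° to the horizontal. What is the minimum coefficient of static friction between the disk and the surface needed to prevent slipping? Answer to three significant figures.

With I = (1/2)MR², the ratio k = I/(MR²) is 0.5.
Newton's second law down the slope: Mg sinθ − f = Ma. The torque equation fR = Iα (with α = a/R) gives f = kMa.
These give a = g sinθ/(1+k) and the required friction f = kMg sinθ/(1+k).
The normal force is N = Mg cosθ, so μ_min = f/N = k tanθ/(1+k).
μ_min = 0.5 × tan15.5° / 1.5 ≈ 0.0924.

μ_min ≈ 0.0924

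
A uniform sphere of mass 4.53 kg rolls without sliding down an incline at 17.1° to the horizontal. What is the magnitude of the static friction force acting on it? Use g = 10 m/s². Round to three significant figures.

Here I = (2/5)MR², so the shape factor k = I/(MR²) = 0.4.
Translational: Mg sinθ − f = Ma. Rotational about the CM: fR = Iα = kMRa, so f = kMa.
Combining, a = g sinθ/(1+k) and f = kMa = kMg sinθ/(1+k).
f = 0.4 × 4.53 × 10 × sin17.1° / 1.4 ≈ 3.81 N.

f ≈ 3.81 N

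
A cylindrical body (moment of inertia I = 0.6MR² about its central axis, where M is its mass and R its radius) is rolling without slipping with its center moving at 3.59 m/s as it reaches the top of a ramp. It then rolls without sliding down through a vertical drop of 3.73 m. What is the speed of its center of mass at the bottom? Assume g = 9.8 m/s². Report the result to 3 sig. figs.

Here I = 0.6MR², so the shape factor k = I/(MR²) = 0.6.
Pure rolling means v = ωR; then KE = ½Mv² + ½I(v/R)² = ½(1+k)Mv² = (4/5)Mv².
Conserving energy between top and bottom: (4/5)Mv² = (4/5)Mv₀² + Mgh, hence v² = v₀² + 2gh/(1+k).
v = √(3.59² + 2×9.8×3.73/1.6) = √58.58 ≈ 7.65 m/s.

v ≈ 7.65 m/s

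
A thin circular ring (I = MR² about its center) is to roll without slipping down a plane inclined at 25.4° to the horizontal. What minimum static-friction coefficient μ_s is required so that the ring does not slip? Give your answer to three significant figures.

With I = MR², the ratio k = I/(MR²) is 1.
Along the incline Mg sinθ − f = Ma, and torque about the center fR = Iα = kMR²(a/R) gives f = kMa.
These give a = g sinθ/(1+k) and the required friction f = kMg sinθ/(1+k).
The normal force is N = Mg cosθ, so μ_min = f/N = k tanθ/(1+k).
μ_min = 1 × tan25.4° / 2 ≈ 0.237.

μ_min ≈ 0.237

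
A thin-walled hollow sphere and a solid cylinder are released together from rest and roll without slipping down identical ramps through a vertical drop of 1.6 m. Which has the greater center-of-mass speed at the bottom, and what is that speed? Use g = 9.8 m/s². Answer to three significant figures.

For rolling without slipping, Mgh = ½(1+k)Mv² where k = I/(MR²), so v = √(2gh/(1+k)).
Thin-walled hollow sphere: k = 2/3, giving v = √(2×9.8×1.6/1.667) = 4.338 m/s.
Solid cylinder: k = 0.5, giving v = √(2×9.8×1.6/1.5) = 4.572 m/s.
The smaller k wins: the solid cylinder, at ≈ 4.57 m/s.

the solid cylinder, at v ≈ 4.57 m/s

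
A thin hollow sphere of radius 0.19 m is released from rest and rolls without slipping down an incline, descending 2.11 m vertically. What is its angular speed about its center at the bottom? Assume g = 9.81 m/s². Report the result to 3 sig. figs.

Here I = (2/3)MR², so the shape factor k = I/(MR²) = 2/3.
Rolling without slipping gives ω = v/R, so the total kinetic energy is ½Mv² + ½Iω² = ½(1+k)Mv² = (5/6)Mv².
Energy conservation Mgh = ½(1+k)Mv² gives v = √(2gh/(1+k)) = √(2 × 9.81 × 2.11 / 1.667) = 4.984 m/s.
The angular speed follows from ω = v/R = 4.984/0.19 ≈ 26.2 rad/s.

ω ≈ 26.2 rad/s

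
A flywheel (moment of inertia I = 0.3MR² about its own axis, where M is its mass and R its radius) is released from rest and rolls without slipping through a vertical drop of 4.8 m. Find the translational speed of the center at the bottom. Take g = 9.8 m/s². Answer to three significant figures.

With I = 0.3MR², the ratio k = I/(MR²) is 0.3.
Pure rolling means v = ωR; then KE = ½Mv² + ½I(v/R)² = ½(1+k)Mv² = (13/20)Mv².
Energy conservation: Mgh = (13/20)Mv², so v = √(2gh/(1+k)) = √(2 × 9.8 × 4.8 / 1.3) ≈ 8.51 m/s.

v ≈ 8.51 m/s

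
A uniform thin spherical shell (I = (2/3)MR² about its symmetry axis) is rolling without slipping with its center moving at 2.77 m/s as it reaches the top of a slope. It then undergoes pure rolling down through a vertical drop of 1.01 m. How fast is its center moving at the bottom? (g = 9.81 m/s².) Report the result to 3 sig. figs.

The moment of inertia is (2/3)MR², giving k ≡ I/(MR²) = 2/3.
Since it rolls without slipping, ω = v/R and KE = ½Mv² + ½Iω² = ½(1+k)Mv² = (5/6)Mv².
Conserving energy between top and bottom: (5/6)Mv² = (5/6)Mv₀² + Mgh, hence v² = v₀² + 2gh/(1+k).
v = √(2.77² + 2×9.81×1.01/1.667) = √19.56 ≈ 4.42 m/s.

v ≈ 4.42 m/s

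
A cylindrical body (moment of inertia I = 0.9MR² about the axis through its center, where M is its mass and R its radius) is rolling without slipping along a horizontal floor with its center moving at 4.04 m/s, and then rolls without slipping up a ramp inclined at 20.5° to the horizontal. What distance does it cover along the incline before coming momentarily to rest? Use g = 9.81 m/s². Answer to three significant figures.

d ≈ 4.51 m

Here I = 0.9MR², so the shape factor k = I/(MR²) = 0.9.
Rolling without slipping gives ω = v/R, so the total kinetic energy is ½Mv² + ½Iω² = ½(1+k)Mv² = (19/20)Mv².
Setting this equal to Mgh gives the vertical rise h = (1+k)v₀²/(2g) = 1.9×4.04²/(2×9.81) = 1.581 m.
Along the incline, d = h/sinθ = 1.581/sin20.5° ≈ 4.51 m.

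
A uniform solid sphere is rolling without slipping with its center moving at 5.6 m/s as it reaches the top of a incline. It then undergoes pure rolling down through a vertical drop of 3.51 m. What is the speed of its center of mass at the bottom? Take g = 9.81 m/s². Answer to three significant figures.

v ≈ 8.97 m/s

Here I = (2/5)MR², so the shape factor k = I/(MR²) = 0.4.
The rolling condition ω = v/R makes the rotational term ½I(v/R)² = ½kMv², so KE_total = ½(1+k)Mv² = (7/10)Mv².
Energy conservation: (7/10)Mv₀² + Mgh = (7/10)Mv², so v² = v₀² + 2gh/(1+k).
v = √(5.6² + 2×9.81×3.51/1.4) = √80.55 ≈ 8.97 m/s.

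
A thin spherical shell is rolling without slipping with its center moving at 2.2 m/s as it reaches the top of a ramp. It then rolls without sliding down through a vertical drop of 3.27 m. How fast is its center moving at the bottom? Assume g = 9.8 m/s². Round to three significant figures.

For this body I = (2/3)MR², i.e. k = I/(MR²) = 2/3.
Since it rolls without slipping, ω = v/R and KE = ½Mv² + ½Iω² = ½(1+k)Mv² = (5/6)Mv².
Energy conservation: (5/6)Mv₀² + Mgh = (5/6)Mv², so v² = v₀² + 2gh/(1+k).
v = √(2.2² + 2×9.8×3.27/1.667) = √43.3 ≈ 6.58 m/s.

v ≈ 6.58 m/s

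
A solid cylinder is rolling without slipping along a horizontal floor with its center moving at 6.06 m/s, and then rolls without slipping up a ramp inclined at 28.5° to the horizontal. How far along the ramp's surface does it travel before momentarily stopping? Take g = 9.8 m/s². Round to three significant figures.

For this body I = (1/2)MR², i.e. k = I/(MR²) = 0.5.
Pure rolling means v = ωR; then KE = ½Mv² + ½I(v/R)² = ½(1+k)Mv² = (3/4)Mv².
Setting this equal to Mgh gives the vertical rise h = (1+k)v₀²/(2g) = 1.5×6.06²/(2×9.8) = 2.81 m.
Along the incline, d = h/sinθ = 2.81/sin28.5° ≈ 5.89 m.

d ≈ 5.89 m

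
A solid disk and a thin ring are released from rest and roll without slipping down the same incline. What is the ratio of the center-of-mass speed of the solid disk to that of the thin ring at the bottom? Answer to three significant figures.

Each satisfies Mgh = ½(1+k)Mv² with k = I/(MR²), so v ∝ 1/√(1+k).
For the solid disk k = 0.5; for the thin ring k = 1.
v₁/v₂ = √((1+k₂)/(1+k₁)) = √(2/1.5) ≈ 1.15.

v_ratio ≈ 1.15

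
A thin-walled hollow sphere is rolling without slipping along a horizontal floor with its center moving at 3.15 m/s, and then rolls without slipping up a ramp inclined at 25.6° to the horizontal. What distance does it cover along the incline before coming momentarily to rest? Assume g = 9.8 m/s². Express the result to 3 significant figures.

For this body I = (2/3)MR², i.e. k = I/(MR²) = 2/3.
Rolling without slipping gives ω = v/R, so the total kinetic energy is ½Mv² + ½Iω² = ½(1+k)Mv² = (5/6)Mv².
Setting this equal to Mgh gives the vertical rise h = (1+k)v₀²/(2g) = 1.667×3.15²/(2×9.8) = 0.8437 m.
Along the incline, d = h/sinθ = 0.8437/sin25.6° ≈ 1.95 m.

d ≈ 1.95 m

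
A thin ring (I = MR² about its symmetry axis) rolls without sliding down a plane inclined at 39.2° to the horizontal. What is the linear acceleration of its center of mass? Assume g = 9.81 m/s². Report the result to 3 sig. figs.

a ≈ 3.10 m/s²

The moment of inertia is MR², giving k ≡ I/(MR²) = 1.
Along the incline Mg sinθ − f = Ma, and torque about the center fR = Iα = kMR²(a/R) gives f = kMa.
Eliminating f: Mg sinθ = (1+k)Ma, so a = g sinθ/(1+k) = 9.81 × sin39.2° / 2 ≈ 3.10 m/s².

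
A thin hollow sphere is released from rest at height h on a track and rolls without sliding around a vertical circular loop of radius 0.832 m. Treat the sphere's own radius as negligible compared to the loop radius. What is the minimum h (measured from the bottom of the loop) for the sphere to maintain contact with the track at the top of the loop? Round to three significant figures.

For this body I = (2/3)MR², i.e. k = I/(MR²) = 2/3.
At the top, contact is just lost when gravity alone supplies the centripetal force: Mg = Mv_top²/r, i.e. v_top² = gr.
With ω = v/R, the kinetic energy at speed v is ½(1+k)Mv² = (5/6)Mv².
Energy conservation from release (height h) to the top (height 2r): Mgh = Mg(2r) + (5/6)M·gr.
Thus h_min = 2r + (1+k)r/2 = r(2 + 1.667/2) = 0.832 × 2.833 ≈ 2.36 m.

h_min ≈ 2.36 m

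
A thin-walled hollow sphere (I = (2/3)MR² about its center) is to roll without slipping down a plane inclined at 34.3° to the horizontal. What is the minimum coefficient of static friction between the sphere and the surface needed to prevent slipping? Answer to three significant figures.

With I = (2/3)MR², the ratio k = I/(MR²) is 2/3.
Newton's second law down the slope: Mg sinθ − f = Ma. The torque equation fR = Iα (with α = a/R) gives f = kMa.
These give a = g sinθ/(1+k) and the required friction f = kMg sinθ/(1+k).
The normal force is N = Mg cosθ, so μ_min = f/N = k tanθ/(1+k).
μ_min = (2/3) × tan34.3° / 1.667 ≈ 0.273.

μ_min ≈ 0.273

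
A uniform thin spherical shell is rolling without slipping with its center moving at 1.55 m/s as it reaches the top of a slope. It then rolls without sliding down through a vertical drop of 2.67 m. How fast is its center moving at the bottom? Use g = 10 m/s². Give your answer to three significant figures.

v ≈ 5.87 m/s

For this body I = (2/3)MR², i.e. k = I/(MR²) = 2/3.
The rolling condition ω = v/R makes the rotational term ½I(v/R)² = ½kMv², so KE_total = ½(1+k)Mv² = (5/6)Mv².
Conserving energy between top and bottom: (5/6)Mv² = (5/6)Mv₀² + Mgh, hence v² = v₀² + 2gh/(1+k).
v = √(1.55² + 2×10×2.67/1.667) = √34.44 ≈ 5.87 m/s.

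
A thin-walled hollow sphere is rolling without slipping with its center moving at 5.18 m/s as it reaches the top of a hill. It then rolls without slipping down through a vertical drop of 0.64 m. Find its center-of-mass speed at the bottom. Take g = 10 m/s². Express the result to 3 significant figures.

For this body I = (2/3)MR², i.e. k = I/(MR²) = 2/3.
Rolling without slipping gives ω = v/R, so the total kinetic energy is ½Mv² + ½Iω² = ½(1+k)Mv² = (5/6)Mv².
Energy conservation: (5/6)Mv₀² + Mgh = (5/6)Mv², so v² = v₀² + 2gh/(1+k).
v = √(5.18² + 2×10×0.64/1.667) = √34.51 ≈ 5.87 m/s.

v ≈ 5.87 m/s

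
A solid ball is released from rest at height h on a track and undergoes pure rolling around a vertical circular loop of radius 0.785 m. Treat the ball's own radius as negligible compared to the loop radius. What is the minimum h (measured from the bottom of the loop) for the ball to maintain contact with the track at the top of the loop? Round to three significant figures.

h_min ≈ 2.12 m

Here I = (2/5)MR², so the shape factor k = I/(MR²) = 0.4.
At the top of the loop, the minimum-contact condition is Mg = Mv_top²/r, so v_top² = gr.
With ω = v/R, the kinetic energy at speed v is ½(1+k)Mv² = (7/10)Mv².
Energy conservation from release (height h) to the top (height 2r): Mgh = Mg(2r) + (7/10)M·gr.
Thus h_min = 2r + (1+k)r/2 = r(2 + 1.4/2) = 0.785 × 2.7 ≈ 2.12 m.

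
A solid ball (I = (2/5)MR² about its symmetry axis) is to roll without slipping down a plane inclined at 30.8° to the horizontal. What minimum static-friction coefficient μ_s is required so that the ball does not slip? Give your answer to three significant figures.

μ_min ≈ 0.170

For this body I = (2/5)MR², i.e. k = I/(MR²) = 0.4.
Newton's second law down the slope: Mg sinθ − f = Ma. The torque equation fR = Iα (with α = a/R) gives f = kMa.
These give a = g sinθ/(1+k) and the required friction f = kMg sinθ/(1+k).
The normal force is N = Mg cosθ, so μ_min = f/N = k tanθ/(1+k).
μ_min = 0.4 × tan30.8° / 1.4 ≈ 0.170.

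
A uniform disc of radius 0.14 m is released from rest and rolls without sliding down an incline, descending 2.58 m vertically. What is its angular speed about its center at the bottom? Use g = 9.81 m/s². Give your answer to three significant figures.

Here I = (1/2)MR², so the shape factor k = I/(MR²) = 0.5.
The rolling condition ω = v/R makes the rotational term ½I(v/R)² = ½kMv², so KE_total = ½(1+k)Mv² = (3/4)Mv².
Energy conservation Mgh = ½(1+k)Mv² gives v = √(2gh/(1+k)) = √(2 × 9.81 × 2.58 / 1.5) = 5.809 m/s.
Then ω = v/R = 5.809 / 0.14 ≈ 41.5 rad/s.

ω ≈ 41.5 rad/s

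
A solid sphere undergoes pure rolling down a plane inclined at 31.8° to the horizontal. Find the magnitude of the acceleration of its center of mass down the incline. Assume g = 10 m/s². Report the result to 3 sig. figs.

a ≈ 3.76 m/s²

The moment of inertia is (2/5)MR², giving k ≡ I/(MR²) = 0.4.
Newton's second law down the slope: Mg sinθ − f = Ma. The torque equation fR = Iα (with α = a/R) gives f = kMa.
Eliminating f: Mg sinθ = (1+k)Ma, so a = g sinθ/(1+k) = 10 × sin31.8° / 1.4 ≈ 3.76 m/s².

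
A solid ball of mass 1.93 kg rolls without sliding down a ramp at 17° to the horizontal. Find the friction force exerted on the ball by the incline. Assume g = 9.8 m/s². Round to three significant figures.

The moment of inertia is (2/5)MR², giving k ≡ I/(MR²) = 0.4.
Along the incline Mg sinθ − f = Ma, and torque about the center fR = Iα = kMR²(a/R) gives f = kMa.
Combining, a = g sinθ/(1+k) and f = kMa = kMg sinθ/(1+k).
f = 0.4 × 1.93 × 9.8 × sin17° / 1.4 ≈ 1.58 N.

f ≈ 1.58 N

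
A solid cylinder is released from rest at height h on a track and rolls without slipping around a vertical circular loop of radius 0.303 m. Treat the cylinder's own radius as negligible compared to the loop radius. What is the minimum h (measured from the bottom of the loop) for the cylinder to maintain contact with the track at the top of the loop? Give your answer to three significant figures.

h_min ≈ 0.833 m

For this body I = (1/2)MR², i.e. k = I/(MR²) = 0.5.
At the top of the loop, the minimum-contact condition is Mg = Mv_top²/r, so v_top² = gr.
With ω = v/R, the kinetic energy at speed v is ½(1+k)Mv² = (3/4)Mv².
Energy conservation from release (height h) to the top (height 2r): Mgh = Mg(2r) + (3/4)M·gr.
Thus h_min = 2r + (1+k)r/2 = r(2 + 1.5/2) = 0.303 × 2.75 ≈ 0.833 m.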